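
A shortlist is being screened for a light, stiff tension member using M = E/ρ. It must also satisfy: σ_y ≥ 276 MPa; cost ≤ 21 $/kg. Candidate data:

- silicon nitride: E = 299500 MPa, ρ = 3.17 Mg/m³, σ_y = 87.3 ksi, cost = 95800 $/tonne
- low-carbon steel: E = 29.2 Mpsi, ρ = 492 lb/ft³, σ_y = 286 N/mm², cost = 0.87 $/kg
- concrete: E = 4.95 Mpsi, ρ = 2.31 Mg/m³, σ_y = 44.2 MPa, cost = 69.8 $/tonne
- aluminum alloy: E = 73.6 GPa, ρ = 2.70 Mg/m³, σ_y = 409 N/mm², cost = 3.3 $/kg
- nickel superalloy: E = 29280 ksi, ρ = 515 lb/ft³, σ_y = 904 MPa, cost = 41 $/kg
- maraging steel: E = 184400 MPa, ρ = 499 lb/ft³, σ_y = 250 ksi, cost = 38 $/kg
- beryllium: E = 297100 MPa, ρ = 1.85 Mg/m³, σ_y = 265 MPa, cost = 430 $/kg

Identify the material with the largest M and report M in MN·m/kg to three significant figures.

Screen on constraints: σ_y ≥ 276 MPa; cost ≤ 21 $/kg. Survivors: low-carbon steel, aluminum alloy.
Putting every candidate on a common basis:
  low-carbon steel: E = 201.3 GPa, ρ = 7881 kg/m³
  aluminum alloy: E = 73.60 GPa, ρ = 2700 kg/m³
  aluminum alloy: M = 27.3 MN·m/kg
  low-carbon steel: M = 25.5 MN·m/kg
The maximum is for aluminum alloy.

aluminum alloy, M = 27.3 MN·m/kg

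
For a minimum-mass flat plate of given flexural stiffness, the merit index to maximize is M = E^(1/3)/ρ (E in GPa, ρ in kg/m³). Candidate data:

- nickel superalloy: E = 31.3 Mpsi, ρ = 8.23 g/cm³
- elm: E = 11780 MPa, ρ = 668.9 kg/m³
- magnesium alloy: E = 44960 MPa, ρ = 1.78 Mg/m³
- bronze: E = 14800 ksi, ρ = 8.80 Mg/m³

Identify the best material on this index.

elm

In SI units:
  nickel superalloy: E = 215.8 GPa, ρ = 8230 kg/m³
  elm: E = 11.78 GPa, ρ = 668.9 kg/m³
  magnesium alloy: E = 44.96 GPa, ρ = 1780 kg/m³
  bronze: E = 102.0 GPa, ρ = 8800 kg/m³
  elm: M = 3.40×10⁻³
  magnesium alloy: M = 2.00×10⁻³
  nickel superalloy: M = 0.729×10⁻³
  bronze: M = 0.531×10⁻³
Elm ranks first.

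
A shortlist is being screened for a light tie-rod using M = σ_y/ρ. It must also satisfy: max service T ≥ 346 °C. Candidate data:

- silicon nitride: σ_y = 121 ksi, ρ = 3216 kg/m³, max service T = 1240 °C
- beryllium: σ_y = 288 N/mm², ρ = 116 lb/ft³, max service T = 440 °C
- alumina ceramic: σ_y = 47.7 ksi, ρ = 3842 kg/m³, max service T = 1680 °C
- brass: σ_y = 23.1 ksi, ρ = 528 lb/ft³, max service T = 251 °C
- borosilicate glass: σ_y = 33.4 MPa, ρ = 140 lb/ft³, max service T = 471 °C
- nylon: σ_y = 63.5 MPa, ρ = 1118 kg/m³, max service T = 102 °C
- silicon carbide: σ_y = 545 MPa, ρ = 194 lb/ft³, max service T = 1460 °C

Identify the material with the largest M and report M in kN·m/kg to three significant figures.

Screen on constraints: max service T ≥ 346 °C. Survivors: silicon nitride, beryllium, alumina ceramic, borosilicate glass, silicon carbide.
Putting every candidate on a common basis:
  silicon nitride: σ_y = 834.3 MPa, ρ = 3216 kg/m³
  beryllium: σ_y = 288.0 MPa, ρ = 1858 kg/m³
  alumina ceramic: σ_y = 328.9 MPa, ρ = 3842 kg/m³
  borosilicate glass: σ_y = 33.40 MPa, ρ = 2243 kg/m³
  silicon carbide: σ_y = 545.0 MPa, ρ = 3108 kg/m³
  silicon nitride: M = 259 kN·m/kg
  silicon carbide: M = 175 kN·m/kg
  beryllium: M = 155 kN·m/kg
  alumina ceramic: M = 85.6 kN·m/kg
  borosilicate glass: M = 14.9 kN·m/kg
The maximum is for silicon nitride.

silicon nitride, M = 259 kN·m/kg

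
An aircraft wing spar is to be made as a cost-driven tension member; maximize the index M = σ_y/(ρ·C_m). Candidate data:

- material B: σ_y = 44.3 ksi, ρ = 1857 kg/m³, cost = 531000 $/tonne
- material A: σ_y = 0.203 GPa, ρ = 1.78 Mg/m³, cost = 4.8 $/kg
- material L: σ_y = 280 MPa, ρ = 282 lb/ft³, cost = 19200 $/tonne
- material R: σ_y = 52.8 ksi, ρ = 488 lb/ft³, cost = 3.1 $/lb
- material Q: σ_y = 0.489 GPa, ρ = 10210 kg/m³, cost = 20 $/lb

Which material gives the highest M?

material A

After converting to SI:
  material B: σ_y = 305.4 MPa, ρ = 1857 kg/m³, cost = 531.0 $/kg
  material A: σ_y = 203.0 MPa, ρ = 1780 kg/m³, cost = 4.800 $/kg
  material L: σ_y = 280.0 MPa, ρ = 4517 kg/m³, cost = 19.20 $/kg
  material R: σ_y = 364.0 MPa, ρ = 7817 kg/m³, cost = 6.834 $/kg
  material Q: σ_y = 489.0 MPa, ρ = 10210 kg/m³, cost = 44.09 $/kg
  material A: M = 23.8 kN·m per $
  material R: M = 6.81 kN·m per $
  material L: M = 3.23 kN·m per $
  material Q: M = 1.09 kN·m per $
  material B: M = 0.310 kN·m per $
Material A has the largest M.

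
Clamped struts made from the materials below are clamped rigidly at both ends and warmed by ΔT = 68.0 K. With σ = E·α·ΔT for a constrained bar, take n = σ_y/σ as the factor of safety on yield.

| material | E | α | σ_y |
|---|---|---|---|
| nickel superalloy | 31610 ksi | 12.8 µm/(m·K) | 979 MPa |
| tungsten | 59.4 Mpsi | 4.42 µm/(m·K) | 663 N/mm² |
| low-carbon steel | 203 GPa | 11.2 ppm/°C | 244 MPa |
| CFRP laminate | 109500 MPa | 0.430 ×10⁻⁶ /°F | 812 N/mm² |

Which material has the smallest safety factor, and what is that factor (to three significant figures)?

low-carbon steel, n = 1.58

Converting E to GPa, α to ×10⁻⁶/K, σ_y to MPa, then σ and n for each:
  nickel superalloy: E = 217.9, α = 12.8, σ_y = 979.0 → σ = 190 MPa, n = 5.16
  tungsten: E = 409.5, α = 4.42, σ_y = 663.0 → σ = 123 MPa, n = 5.39
  low-carbon steel: E = 203.0, α = 11.2, σ_y = 244.0 → σ = 155 MPa, n = 1.58
  CFRP laminate: E = 109.5, α = 0.774, σ_y = 812.0 → σ = 5.76 MPa, n = 141
Low-carbon steel has the lowest safety factor, n = 1.58.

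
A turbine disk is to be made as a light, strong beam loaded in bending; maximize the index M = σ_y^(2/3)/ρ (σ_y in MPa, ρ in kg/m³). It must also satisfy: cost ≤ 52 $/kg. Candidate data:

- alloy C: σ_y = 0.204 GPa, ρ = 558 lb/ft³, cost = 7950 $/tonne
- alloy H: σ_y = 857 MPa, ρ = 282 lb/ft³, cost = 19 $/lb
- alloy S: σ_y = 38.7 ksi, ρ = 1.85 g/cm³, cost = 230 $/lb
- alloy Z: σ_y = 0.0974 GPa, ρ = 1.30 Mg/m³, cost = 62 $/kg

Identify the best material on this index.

alloy H

Screen on constraints: cost ≤ 52 $/kg. Survivors: alloy C, alloy H.
Normalizing units and computing the index:
  alloy C: σ_y = 204.0 MPa, ρ = 8938 kg/m³
  alloy H: σ_y = 857.0 MPa, ρ = 4517 kg/m³
  alloy H: M = 20.0×10⁻³
  alloy C: M = 3.88×10⁻³
The maximum is for alloy H.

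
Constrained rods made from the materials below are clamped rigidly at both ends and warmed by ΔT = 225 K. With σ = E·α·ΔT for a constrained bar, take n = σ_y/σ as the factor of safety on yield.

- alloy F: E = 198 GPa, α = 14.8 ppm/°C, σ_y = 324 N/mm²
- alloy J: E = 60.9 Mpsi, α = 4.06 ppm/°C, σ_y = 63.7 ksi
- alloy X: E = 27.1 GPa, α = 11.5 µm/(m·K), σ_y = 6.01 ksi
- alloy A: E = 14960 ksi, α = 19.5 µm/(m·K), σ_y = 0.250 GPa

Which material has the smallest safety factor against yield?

In consistent units (E in GPa, α in ×10⁻⁶/K, σ_y in MPa):
  alloy F: E = 198.0, α = 14.8, σ_y = 324.0 → σ = 659 MPa, n = 0.491
  alloy J: E = 419.9, α = 4.06, σ_y = 439.2 → σ = 384 MPa, n = 1.15
  alloy X: E = 27.10, α = 11.5, σ_y = 41.44 → σ = 70.1 MPa, n = 0.591
  alloy A: E = 103.1, α = 19.5, σ_y = 250.0 → σ = 453 MPa, n = 0.552
The minimum is alloy F at n = 0.491.

alloy F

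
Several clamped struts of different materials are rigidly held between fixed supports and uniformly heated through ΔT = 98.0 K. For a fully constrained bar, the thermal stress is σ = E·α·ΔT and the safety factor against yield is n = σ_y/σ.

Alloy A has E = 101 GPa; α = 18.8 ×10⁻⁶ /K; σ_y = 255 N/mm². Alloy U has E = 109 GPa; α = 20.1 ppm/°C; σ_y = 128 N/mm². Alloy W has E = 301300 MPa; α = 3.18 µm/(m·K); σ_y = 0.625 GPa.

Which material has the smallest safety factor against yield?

alloy U

With everything in SI (GPa, ×10⁻⁶/K, MPa):
  alloy A: E = 101.0, α = 18.8, σ_y = 255.0 → σ = 186 MPa, n = 1.37
  alloy U: E = 109.0, α = 20.1, σ_y = 128.0 → σ = 215 MPa, n = 0.596
  alloy W: E = 301.3, α = 3.18, σ_y = 625.0 → σ = 93.9 MPa, n = 6.66
Smallest n: alloy U with n = 0.596.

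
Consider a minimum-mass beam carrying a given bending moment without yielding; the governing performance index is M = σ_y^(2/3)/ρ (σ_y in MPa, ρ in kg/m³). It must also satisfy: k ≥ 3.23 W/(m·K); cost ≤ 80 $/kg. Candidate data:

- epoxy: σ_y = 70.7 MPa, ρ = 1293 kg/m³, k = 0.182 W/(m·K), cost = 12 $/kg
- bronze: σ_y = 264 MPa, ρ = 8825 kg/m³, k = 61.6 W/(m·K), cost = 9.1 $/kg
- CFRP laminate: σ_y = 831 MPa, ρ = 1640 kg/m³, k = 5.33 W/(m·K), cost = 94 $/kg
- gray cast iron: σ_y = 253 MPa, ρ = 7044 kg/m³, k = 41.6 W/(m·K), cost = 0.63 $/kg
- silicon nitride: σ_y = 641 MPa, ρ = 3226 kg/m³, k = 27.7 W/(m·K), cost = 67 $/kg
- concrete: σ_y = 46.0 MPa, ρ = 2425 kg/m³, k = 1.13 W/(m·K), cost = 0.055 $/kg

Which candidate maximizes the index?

Screen on constraints: k ≥ 3.23 W/(m·K); cost ≤ 80 $/kg. Survivors: bronze, gray cast iron, silicon nitride.
Evaluate M for each candidate:
  silicon nitride: M = 23.0×10⁻³
  gray cast iron: M = 5.68×10⁻³
  bronze: M = 4.66×10⁻³
Silicon nitride ranks first.

silicon nitride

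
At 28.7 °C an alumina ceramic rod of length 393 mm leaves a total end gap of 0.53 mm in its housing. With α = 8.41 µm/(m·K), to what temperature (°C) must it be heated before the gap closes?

α·L₀·ΔT = 0.53 mm ⇒ ΔT = 0.53 / (8.41×10⁻⁶ × 393.0) = 160.4 K.
T = 28.7 + 160.4 = 189.1 °C.

189 °C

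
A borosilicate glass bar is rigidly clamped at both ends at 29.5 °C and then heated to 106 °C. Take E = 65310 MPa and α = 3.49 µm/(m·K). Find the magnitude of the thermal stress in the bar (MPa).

E = 65310 MPa = 65.31 GPa.
ΔT = 76.50 K. Constrained thermal stress σ = E·α·ΔT = 65.31×10³ MPa × 3.49×10⁻⁶ × 76.50 = 17.4 MPa (compressive).

17.4 MPa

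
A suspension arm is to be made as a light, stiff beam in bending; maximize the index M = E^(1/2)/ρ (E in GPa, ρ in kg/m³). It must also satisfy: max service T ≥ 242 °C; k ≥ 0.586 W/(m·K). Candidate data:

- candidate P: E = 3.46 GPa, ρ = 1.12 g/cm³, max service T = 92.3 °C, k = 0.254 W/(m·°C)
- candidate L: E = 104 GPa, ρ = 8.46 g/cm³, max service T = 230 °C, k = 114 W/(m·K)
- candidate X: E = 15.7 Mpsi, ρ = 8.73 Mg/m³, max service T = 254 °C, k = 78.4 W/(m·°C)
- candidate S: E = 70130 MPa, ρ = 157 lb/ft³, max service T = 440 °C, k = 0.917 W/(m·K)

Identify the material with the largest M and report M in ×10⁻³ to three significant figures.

candidate S, M = 3.33×10⁻³

Screen on constraints: max service T ≥ 242 °C; k ≥ 0.586 W/(m·K). Survivors: candidate X, candidate S.
Putting every candidate on a common basis:
  candidate X: E = 108.2 GPa, ρ = 8730 kg/m³
  candidate S: E = 70.13 GPa, ρ = 2515 kg/m³
  candidate S: M = 3.33×10⁻³
  candidate X: M = 1.19×10⁻³
The maximum is for candidate S.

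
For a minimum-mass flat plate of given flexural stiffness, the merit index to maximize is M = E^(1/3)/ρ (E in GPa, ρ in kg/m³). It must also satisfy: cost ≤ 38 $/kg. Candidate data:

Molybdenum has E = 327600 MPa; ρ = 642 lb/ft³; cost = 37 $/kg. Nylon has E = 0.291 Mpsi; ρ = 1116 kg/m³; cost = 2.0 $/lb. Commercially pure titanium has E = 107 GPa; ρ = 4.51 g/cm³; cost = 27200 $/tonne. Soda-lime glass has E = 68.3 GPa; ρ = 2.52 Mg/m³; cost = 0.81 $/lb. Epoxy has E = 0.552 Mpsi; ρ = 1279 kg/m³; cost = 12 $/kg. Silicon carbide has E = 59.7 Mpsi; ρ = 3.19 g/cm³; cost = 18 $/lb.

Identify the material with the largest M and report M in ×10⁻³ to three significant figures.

soda-lime glass, M = 1.62×10⁻³

Screen on constraints: cost ≤ 38 $/kg. Survivors: molybdenum, nylon, commercially pure titanium, soda-lime glass, epoxy.
Convert each candidate to consistent units, then evaluate M:
  molybdenum: E = 327.6 GPa, ρ = 10280 kg/m³
  nylon: E = 2.006 GPa, ρ = 1116 kg/m³
  commercially pure titanium: E = 107.0 GPa, ρ = 4510 kg/m³
  soda-lime glass: E = 68.30 GPa, ρ = 2520 kg/m³
  epoxy: E = 3.806 GPa, ρ = 1279 kg/m³
  soda-lime glass: M = 1.62×10⁻³
  epoxy: M = 1.22×10⁻³
  nylon: M = 1.13×10⁻³
  commercially pure titanium: M = 1.05×10⁻³
  molybdenum: M = 0.670×10⁻³
Soda-lime glass has the largest M.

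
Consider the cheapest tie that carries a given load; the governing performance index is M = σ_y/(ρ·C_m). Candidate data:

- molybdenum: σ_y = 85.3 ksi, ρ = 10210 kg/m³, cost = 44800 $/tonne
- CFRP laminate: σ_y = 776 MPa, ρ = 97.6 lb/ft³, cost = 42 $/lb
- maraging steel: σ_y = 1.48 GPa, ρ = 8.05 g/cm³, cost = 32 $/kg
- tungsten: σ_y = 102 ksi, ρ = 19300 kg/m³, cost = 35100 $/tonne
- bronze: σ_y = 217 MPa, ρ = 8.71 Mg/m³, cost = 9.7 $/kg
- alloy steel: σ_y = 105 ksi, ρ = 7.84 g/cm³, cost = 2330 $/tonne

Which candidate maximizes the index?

In SI units:
  molybdenum: σ_y = 588.1 MPa, ρ = 10210 kg/m³, cost = 44.80 $/kg
  CFRP laminate: σ_y = 776.0 MPa, ρ = 1563 kg/m³, cost = 92.59 $/kg
  maraging steel: σ_y = 1480 MPa, ρ = 8050 kg/m³, cost = 32.00 $/kg
  tungsten: σ_y = 703.3 MPa, ρ = 19300 kg/m³, cost = 35.10 $/kg
  bronze: σ_y = 217.0 MPa, ρ = 8710 kg/m³, cost = 9.700 $/kg
  alloy steel: σ_y = 723.9 MPa, ρ = 7840 kg/m³, cost = 2.330 $/kg
  alloy steel: M = 39.6 kN·m per $
  maraging steel: M = 5.75 kN·m per $
  CFRP laminate: M = 5.36 kN·m per $
  bronze: M = 2.57 kN·m per $
  molybdenum: M = 1.29 kN·m per $
  tungsten: M = 1.04 kN·m per $
Highest index: alloy steel.

alloy steel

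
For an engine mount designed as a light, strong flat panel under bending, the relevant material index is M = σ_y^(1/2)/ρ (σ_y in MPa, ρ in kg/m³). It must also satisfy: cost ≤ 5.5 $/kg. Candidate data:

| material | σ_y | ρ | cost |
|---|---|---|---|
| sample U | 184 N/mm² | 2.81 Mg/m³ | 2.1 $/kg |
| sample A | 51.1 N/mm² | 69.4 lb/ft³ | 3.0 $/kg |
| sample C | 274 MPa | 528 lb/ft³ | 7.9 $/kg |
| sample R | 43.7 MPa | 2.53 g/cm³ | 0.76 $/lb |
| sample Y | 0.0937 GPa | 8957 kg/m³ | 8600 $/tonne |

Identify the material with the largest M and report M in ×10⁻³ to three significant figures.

Screen on constraints: cost ≤ 5.5 $/kg. Survivors: sample U, sample A, sample R.
Convert each candidate to consistent units, then evaluate M:
  sample U: σ_y = 184.0 MPa, ρ = 2810 kg/m³
  sample A: σ_y = 51.10 MPa, ρ = 1112 kg/m³
  sample R: σ_y = 43.70 MPa, ρ = 2530 kg/m³
  sample A: M = 6.43×10⁻³
  sample U: M = 4.83×10⁻³
  sample R: M = 2.61×10⁻³
Sample A ranks first.

sample A, M = 6.43×10⁻³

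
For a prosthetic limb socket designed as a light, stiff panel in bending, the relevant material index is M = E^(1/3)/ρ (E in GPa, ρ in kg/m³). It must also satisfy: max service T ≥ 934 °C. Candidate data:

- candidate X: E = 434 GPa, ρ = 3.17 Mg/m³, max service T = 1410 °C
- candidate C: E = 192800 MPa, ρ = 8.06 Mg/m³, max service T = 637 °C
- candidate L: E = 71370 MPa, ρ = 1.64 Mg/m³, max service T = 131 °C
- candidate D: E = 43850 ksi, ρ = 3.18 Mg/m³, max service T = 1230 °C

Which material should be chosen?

candidate X

Screen on constraints: max service T ≥ 934 °C. Survivors: candidate X, candidate D.
In SI units:
  candidate X: E = 434.0 GPa, ρ = 3170 kg/m³
  candidate D: E = 302.3 GPa, ρ = 3180 kg/m³
  candidate X: M = 2.39×10⁻³
  candidate D: M = 2.11×10⁻³
Highest index: candidate X.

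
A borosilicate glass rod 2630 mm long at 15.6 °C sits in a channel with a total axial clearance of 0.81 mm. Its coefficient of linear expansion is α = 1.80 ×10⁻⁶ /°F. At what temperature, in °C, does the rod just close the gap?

α = 1.80×10⁻⁶/°F × 9/5 = 3.24×10⁻⁶/K.
α·L₀·ΔT = 0.81 mm ⇒ ΔT = 0.81 / (3.24×10⁻⁶ × 2630.0) = 95.06 K.
T = 15.6 + 95.06 = 110.7 °C.

111 °C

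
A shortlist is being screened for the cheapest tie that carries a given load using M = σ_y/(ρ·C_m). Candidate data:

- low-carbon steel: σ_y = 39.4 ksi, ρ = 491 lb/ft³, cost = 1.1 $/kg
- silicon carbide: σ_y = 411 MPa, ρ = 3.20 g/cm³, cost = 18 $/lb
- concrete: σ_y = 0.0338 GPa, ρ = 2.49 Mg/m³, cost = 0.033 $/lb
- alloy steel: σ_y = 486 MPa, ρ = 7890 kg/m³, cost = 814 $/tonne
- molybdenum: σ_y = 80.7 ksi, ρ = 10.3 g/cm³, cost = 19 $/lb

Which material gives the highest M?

After converting to SI:
  low-carbon steel: σ_y = 271.7 MPa, ρ = 7865 kg/m³, cost = 1.100 $/kg
  silicon carbide: σ_y = 411.0 MPa, ρ = 3200 kg/m³, cost = 39.68 $/kg
  concrete: σ_y = 33.80 MPa, ρ = 2490 kg/m³, cost = 0.07275 $/kg
  alloy steel: σ_y = 486.0 MPa, ρ = 7890 kg/m³, cost = 0.8140 $/kg
  molybdenum: σ_y = 556.4 MPa, ρ = 10300 kg/m³, cost = 41.89 $/kg
  concrete: M = 187 kN·m per $
  alloy steel: M = 75.7 kN·m per $
  low-carbon steel: M = 31.4 kN·m per $
  silicon carbide: M = 3.24 kN·m per $
  molybdenum: M = 1.29 kN·m per $
The maximum is for concrete.

concrete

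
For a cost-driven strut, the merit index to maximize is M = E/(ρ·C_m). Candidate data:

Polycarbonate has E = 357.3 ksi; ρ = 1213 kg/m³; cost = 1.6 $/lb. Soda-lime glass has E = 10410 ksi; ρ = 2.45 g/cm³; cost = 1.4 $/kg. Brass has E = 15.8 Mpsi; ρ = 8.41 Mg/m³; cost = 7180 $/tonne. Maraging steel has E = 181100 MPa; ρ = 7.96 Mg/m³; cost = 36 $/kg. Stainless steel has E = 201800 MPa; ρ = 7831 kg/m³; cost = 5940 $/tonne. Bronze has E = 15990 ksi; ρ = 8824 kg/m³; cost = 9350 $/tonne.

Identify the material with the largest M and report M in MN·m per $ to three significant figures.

soda-lime glass, M = 20.9 MN·m per $

In SI units:
  polycarbonate: E = 2.463 GPa, ρ = 1213 kg/m³, cost = 3.527 $/kg
  soda-lime glass: E = 71.77 GPa, ρ = 2450 kg/m³, cost = 1.400 $/kg
  brass: E = 108.9 GPa, ρ = 8410 kg/m³, cost = 7.180 $/kg
  maraging steel: E = 181.1 GPa, ρ = 7960 kg/m³, cost = 36.00 $/kg
  stainless steel: E = 201.8 GPa, ρ = 7831 kg/m³, cost = 5.940 $/kg
  bronze: E = 110.2 GPa, ρ = 8824 kg/m³, cost = 9.350 $/kg
  soda-lime glass: M = 20.9 MN·m per $
  stainless steel: M = 4.34 MN·m per $
  brass: M = 1.80 MN·m per $
  bronze: M = 1.34 MN·m per $
  maraging steel: M = 0.632 MN·m per $
  polycarbonate: M = 0.576 MN·m per $
The maximum is for soda-lime glass.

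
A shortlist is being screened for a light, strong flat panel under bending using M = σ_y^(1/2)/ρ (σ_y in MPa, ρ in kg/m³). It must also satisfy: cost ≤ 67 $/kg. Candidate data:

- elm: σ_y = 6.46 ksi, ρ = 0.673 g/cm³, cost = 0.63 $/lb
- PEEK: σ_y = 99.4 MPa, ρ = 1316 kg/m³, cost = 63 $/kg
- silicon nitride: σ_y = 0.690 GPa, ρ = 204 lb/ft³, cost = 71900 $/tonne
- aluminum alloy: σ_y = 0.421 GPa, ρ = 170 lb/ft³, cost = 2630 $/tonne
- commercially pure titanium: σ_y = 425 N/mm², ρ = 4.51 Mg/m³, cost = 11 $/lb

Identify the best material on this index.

Screen on constraints: cost ≤ 67 $/kg. Survivors: elm, PEEK, aluminum alloy, commercially pure titanium.
Putting every candidate on a common basis:
  elm: σ_y = 44.54 MPa, ρ = 673.0 kg/m³
  PEEK: σ_y = 99.40 MPa, ρ = 1316 kg/m³
  aluminum alloy: σ_y = 421.0 MPa, ρ = 2723 kg/m³
  commercially pure titanium: σ_y = 425.0 MPa, ρ = 4510 kg/m³
  elm: M = 9.92×10⁻³
  PEEK: M = 7.58×10⁻³
  aluminum alloy: M = 7.53×10⁻³
  commercially pure titanium: M = 4.57×10⁻³
Elm ranks first.

elm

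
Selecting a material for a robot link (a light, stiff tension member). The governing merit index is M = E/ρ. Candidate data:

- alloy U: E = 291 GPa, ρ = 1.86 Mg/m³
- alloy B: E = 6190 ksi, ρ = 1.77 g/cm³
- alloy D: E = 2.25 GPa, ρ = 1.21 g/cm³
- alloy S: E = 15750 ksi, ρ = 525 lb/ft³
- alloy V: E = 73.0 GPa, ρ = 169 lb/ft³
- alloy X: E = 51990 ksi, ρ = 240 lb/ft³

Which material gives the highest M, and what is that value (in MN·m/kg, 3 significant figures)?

alloy U, M = 156 MN·m/kg

After converting to SI:
  alloy U: E = 291.0 GPa, ρ = 1860 kg/m³
  alloy B: E = 42.68 GPa, ρ = 1770 kg/m³
  alloy D: E = 2.250 GPa, ρ = 1210 kg/m³
  alloy S: E = 108.6 GPa, ρ = 8410 kg/m³
  alloy V: E = 73.00 GPa, ρ = 2707 kg/m³
  alloy X: E = 358.5 GPa, ρ = 3844 kg/m³
  alloy U: M = 156 MN·m/kg
  alloy X: M = 93.2 MN·m/kg
  alloy V: M = 27.0 MN·m/kg
  alloy B: M = 24.1 MN·m/kg
  alloy S: M = 12.9 MN·m/kg
  alloy D: M = 1.86 MN·m/kg
Highest index: alloy U.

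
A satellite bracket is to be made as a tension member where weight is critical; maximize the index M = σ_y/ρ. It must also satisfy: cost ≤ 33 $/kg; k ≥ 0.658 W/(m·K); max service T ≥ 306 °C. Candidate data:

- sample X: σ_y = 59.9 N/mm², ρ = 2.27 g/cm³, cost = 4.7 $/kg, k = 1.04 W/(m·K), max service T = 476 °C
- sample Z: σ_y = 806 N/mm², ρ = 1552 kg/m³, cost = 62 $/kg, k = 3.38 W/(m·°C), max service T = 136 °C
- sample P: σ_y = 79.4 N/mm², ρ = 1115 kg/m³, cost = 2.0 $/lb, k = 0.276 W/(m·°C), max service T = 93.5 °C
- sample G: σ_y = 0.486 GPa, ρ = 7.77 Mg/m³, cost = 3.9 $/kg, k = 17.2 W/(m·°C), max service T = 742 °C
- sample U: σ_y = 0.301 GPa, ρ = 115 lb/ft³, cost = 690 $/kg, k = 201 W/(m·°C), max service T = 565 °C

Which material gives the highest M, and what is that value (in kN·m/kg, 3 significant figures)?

sample G, M = 62.5 kN·m/kg

Screen on constraints: cost ≤ 33 $/kg; k ≥ 0.658 W/(m·K); max service T ≥ 306 °C. Survivors: sample X, sample G.
Putting every candidate on a common basis:
  sample X: σ_y = 59.90 MPa, ρ = 2270 kg/m³
  sample G: σ_y = 486.0 MPa, ρ = 7770 kg/m³
  sample G: M = 62.5 kN·m/kg
  sample X: M = 26.4 kN·m/kg
Sample G has the largest M.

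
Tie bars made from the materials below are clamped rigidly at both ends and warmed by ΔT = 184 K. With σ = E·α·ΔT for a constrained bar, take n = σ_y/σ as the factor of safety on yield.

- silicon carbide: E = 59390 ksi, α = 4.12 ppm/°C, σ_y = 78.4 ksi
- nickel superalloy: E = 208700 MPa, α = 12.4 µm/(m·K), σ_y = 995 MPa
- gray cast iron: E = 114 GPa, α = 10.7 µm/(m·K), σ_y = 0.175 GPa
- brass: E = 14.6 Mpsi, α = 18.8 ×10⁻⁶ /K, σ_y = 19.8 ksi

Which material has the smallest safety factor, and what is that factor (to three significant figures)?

brass, n = 0.392

In consistent units (E in GPa, α in ×10⁻⁶/K, σ_y in MPa):
  silicon carbide: E = 409.5, α = 4.12, σ_y = 540.5 → σ = 310 MPa, n = 1.74
  nickel superalloy: E = 208.7, α = 12.4, σ_y = 995.0 → σ = 476 MPa, n = 2.09
  gray cast iron: E = 114.0, α = 10.7, σ_y = 175.0 → σ = 224 MPa, n = 0.780
  brass: E = 100.7, α = 18.8, σ_y = 136.5 → σ = 348 MPa, n = 0.392
The minimum is brass at n = 0.392.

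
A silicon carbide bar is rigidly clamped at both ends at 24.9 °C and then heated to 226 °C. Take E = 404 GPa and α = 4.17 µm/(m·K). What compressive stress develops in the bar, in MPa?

339 MPa

ΔT = 201.1 K. Constrained thermal stress σ = E·α·ΔT = 404.0×10³ MPa × 4.17×10⁻⁶ × 201.1 = 339 MPa (compressive).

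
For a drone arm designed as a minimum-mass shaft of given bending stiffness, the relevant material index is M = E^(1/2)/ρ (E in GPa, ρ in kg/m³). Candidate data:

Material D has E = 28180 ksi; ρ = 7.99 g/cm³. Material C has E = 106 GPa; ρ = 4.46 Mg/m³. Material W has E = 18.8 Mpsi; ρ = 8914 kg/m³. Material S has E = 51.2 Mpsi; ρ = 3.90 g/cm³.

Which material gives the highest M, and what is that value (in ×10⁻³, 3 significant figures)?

material S, M = 4.82×10⁻³

Putting every candidate on a common basis:
  material D: E = 194.3 GPa, ρ = 7990 kg/m³
  material C: E = 106.0 GPa, ρ = 4460 kg/m³
  material W: E = 129.6 GPa, ρ = 8914 kg/m³
  material S: E = 353.0 GPa, ρ = 3900 kg/m³
  material S: M = 4.82×10⁻³
  material C: M = 2.31×10⁻³
  material D: M = 1.74×10⁻³
  material W: M = 1.28×10⁻³
Material S has the largest M.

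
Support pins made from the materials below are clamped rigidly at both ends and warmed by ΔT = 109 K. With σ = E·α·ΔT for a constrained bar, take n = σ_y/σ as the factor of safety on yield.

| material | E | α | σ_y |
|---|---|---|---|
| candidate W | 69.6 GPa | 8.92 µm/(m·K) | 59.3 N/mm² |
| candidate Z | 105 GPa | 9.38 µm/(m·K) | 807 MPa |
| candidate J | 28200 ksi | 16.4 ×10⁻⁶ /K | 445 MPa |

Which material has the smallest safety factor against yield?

With everything in SI (GPa, ×10⁻⁶/K, MPa):
  candidate W: E = 69.60, α = 8.92, σ_y = 59.30 → σ = 67.7 MPa, n = 0.876
  candidate Z: E = 105.0, α = 9.38, σ_y = 807.0 → σ = 107 MPa, n = 7.52
  candidate J: E = 194.4, α = 16.4, σ_y = 445.0 → σ = 348 MPa, n = 1.28
Candidate W has the lowest safety factor, n = 0.876.

candidate W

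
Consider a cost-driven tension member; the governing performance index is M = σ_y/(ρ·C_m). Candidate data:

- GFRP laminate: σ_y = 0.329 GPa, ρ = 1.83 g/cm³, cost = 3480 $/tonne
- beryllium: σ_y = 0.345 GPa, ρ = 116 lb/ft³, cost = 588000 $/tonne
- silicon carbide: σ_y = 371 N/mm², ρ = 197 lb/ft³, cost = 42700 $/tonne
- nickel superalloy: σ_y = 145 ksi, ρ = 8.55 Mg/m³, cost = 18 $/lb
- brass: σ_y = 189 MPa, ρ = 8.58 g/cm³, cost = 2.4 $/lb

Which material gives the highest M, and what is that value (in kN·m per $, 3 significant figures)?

GFRP laminate, M = 51.7 kN·m per $

Putting every candidate on a common basis:
  GFRP laminate: σ_y = 329.0 MPa, ρ = 1830 kg/m³, cost = 3.480 $/kg
  beryllium: σ_y = 345.0 MPa, ρ = 1858 kg/m³, cost = 588.0 $/kg
  silicon carbide: σ_y = 371.0 MPa, ρ = 3156 kg/m³, cost = 42.70 $/kg
  nickel superalloy: σ_y = 999.7 MPa, ρ = 8550 kg/m³, cost = 39.68 $/kg
  brass: σ_y = 189.0 MPa, ρ = 8580 kg/m³, cost = 5.291 $/kg
  GFRP laminate: M = 51.7 kN·m per $
  brass: M = 4.16 kN·m per $
  nickel superalloy: M = 2.95 kN·m per $
  silicon carbide: M = 2.75 kN·m per $
  beryllium: M = 0.316 kN·m per $
GFRP laminate has the largest M.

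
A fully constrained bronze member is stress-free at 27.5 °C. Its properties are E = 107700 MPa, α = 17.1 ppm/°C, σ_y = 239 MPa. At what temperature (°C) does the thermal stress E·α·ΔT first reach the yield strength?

157 °C

E = 107700 MPa = 107.7 GPa.
E·α·ΔT = 239.0 MPa ⇒ ΔT = 239.0 / (107.7×10³ × 17.1×10⁻⁶) = 129.8 K.
T = 27.5 + 129.8 = 157.3 °C.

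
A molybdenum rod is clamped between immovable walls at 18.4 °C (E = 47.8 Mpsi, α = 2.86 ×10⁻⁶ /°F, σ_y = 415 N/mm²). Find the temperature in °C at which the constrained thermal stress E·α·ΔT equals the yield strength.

E = 47.8 Mpsi = 329.6 GPa.
α = 2.86×10⁻⁶/°F × 9/5 = 5.15×10⁻⁶/K.
σ_y = 415 N/mm² = 415.0 MPa.
E·α·ΔT = 415.0 MPa ⇒ ΔT = 415.0 / (329.6×10³ × 5.15×10⁻⁶) = 244.6 K.
T = 18.4 + 244.6 = 263.0 °C.

263 °C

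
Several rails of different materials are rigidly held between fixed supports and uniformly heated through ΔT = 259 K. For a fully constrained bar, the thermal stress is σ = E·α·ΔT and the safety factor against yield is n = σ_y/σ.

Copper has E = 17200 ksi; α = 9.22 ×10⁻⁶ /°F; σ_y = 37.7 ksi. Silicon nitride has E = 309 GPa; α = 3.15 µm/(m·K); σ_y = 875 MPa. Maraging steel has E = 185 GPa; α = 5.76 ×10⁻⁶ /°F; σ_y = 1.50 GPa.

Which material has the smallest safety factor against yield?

Converting E to GPa, α to ×10⁻⁶/K, σ_y to MPa, then σ and n for each:
  copper: E = 118.6, α = 16.6, σ_y = 259.9 → σ = 510 MPa, n = 0.510
  silicon nitride: E = 309.0, α = 3.15, σ_y = 875.0 → σ = 252 MPa, n = 3.47
  maraging steel: E = 185.0, α = 10.4, σ_y = 1500 → σ = 497 MPa, n = 3.02
Copper has the lowest safety factor, n = 0.510.

copper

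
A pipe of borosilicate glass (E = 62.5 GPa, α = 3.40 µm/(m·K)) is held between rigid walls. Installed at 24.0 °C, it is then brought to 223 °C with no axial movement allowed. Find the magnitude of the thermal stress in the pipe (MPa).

ΔT = 199.0 K. Constrained thermal stress σ = E·α·ΔT = 62.50×10³ MPa × 3.40×10⁻⁶ × 199.0 = 42.3 MPa (compressive).

42.3 MPa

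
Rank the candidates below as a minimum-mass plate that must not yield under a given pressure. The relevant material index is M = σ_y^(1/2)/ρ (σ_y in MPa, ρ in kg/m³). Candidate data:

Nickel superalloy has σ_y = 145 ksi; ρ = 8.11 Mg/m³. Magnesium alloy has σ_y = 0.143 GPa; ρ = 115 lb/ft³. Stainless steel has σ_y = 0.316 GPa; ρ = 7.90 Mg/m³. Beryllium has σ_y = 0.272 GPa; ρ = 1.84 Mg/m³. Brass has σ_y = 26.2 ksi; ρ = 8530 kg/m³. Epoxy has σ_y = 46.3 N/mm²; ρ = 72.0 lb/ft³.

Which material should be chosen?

beryllium

Normalizing units and computing the index:
  nickel superalloy: σ_y = 999.7 MPa, ρ = 8110 kg/m³
  magnesium alloy: σ_y = 143.0 MPa, ρ = 1842 kg/m³
  stainless steel: σ_y = 316.0 MPa, ρ = 7900 kg/m³
  beryllium: σ_y = 272.0 MPa, ρ = 1840 kg/m³
  brass: σ_y = 180.6 MPa, ρ = 8530 kg/m³
  epoxy: σ_y = 46.30 MPa, ρ = 1153 kg/m³
  beryllium: M = 8.96×10⁻³
  magnesium alloy: M = 6.49×10⁻³
  epoxy: M = 5.90×10⁻³
  nickel superalloy: M = 3.90×10⁻³
  stainless steel: M = 2.25×10⁻³
  brass: M = 1.58×10⁻³
Highest index: beryllium.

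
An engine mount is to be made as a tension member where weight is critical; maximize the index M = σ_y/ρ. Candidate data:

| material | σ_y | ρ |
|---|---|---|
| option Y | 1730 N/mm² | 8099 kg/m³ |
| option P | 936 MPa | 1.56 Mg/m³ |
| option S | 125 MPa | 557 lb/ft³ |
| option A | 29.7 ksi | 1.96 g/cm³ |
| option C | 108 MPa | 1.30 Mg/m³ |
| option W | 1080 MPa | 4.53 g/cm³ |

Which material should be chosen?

Convert each candidate to consistent units, then evaluate M:
  option Y: σ_y = 1730 MPa, ρ = 8099 kg/m³
  option P: σ_y = 936.0 MPa, ρ = 1560 kg/m³
  option S: σ_y = 125.0 MPa, ρ = 8922 kg/m³
  option A: σ_y = 204.8 MPa, ρ = 1960 kg/m³
  option C: σ_y = 108.0 MPa, ρ = 1300 kg/m³
  option W: σ_y = 1080 MPa, ρ = 4530 kg/m³
  option P: M = 600 kN·m/kg
  option W: M = 238 kN·m/kg
  option Y: M = 214 kN·m/kg
  option A: M = 104 kN·m/kg
  option C: M = 83.1 kN·m/kg
  option S: M = 14.0 kN·m/kg
The maximum is for option P.

option P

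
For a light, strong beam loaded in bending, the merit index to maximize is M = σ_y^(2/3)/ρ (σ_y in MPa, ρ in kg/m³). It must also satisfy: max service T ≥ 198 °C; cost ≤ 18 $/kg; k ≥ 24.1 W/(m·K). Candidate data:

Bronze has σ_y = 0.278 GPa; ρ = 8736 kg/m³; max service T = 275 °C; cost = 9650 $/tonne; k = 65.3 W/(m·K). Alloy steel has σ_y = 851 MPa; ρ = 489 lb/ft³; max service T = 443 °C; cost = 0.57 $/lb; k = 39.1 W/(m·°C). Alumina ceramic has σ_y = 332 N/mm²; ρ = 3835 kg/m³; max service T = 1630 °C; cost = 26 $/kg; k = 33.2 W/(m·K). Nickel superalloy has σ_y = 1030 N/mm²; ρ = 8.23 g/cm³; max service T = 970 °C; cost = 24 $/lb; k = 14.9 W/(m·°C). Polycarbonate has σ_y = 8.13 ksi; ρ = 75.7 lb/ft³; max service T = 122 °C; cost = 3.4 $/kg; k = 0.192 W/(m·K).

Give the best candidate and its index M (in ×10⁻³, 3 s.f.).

Screen on constraints: max service T ≥ 198 °C; cost ≤ 18 $/kg; k ≥ 24.1 W/(m·K). Survivors: bronze, alloy steel.
In SI units:
  bronze: σ_y = 278.0 MPa, ρ = 8736 kg/m³
  alloy steel: σ_y = 851.0 MPa, ρ = 7833 kg/m³
  alloy steel: M = 11.5×10⁻³
  bronze: M = 4.88×10⁻³
Highest index: alloy steel.

alloy steel, M = 11.5×10⁻³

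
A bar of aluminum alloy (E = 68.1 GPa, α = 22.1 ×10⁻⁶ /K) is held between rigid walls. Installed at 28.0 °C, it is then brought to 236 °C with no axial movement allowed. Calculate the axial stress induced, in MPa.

313 MPa

ΔT = 208.0 K. Constrained thermal stress σ = E·α·ΔT = 68.10×10³ MPa × 22.1×10⁻⁶ × 208.0 = 313 MPa (compressive).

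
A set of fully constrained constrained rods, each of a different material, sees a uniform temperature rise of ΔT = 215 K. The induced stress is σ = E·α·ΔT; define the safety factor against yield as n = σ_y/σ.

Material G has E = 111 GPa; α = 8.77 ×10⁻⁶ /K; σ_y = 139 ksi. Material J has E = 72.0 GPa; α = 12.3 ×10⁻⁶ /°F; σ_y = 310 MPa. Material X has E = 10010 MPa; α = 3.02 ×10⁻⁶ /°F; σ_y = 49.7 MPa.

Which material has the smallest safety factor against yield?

Per material, after unit conversion:
  material G: E = 111.0, α = 8.77, σ_y = 958.4 → σ = 209 MPa, n = 4.58
  material J: E = 72.00, α = 22.1, σ_y = 310.0 → σ = 343 MPa, n = 0.905
  material X: E = 10.01, α = 5.44, σ_y = 49.70 → σ = 11.7 MPa, n = 4.25
The minimum is material J at n = 0.905.

material J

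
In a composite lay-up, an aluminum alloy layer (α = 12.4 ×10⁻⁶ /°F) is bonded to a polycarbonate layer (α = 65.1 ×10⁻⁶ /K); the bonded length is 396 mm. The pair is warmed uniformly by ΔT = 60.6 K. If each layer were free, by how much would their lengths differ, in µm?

aluminum alloy: α = 12.4×10⁻⁶/°F × 9/5 = 22.3×10⁻⁶/K.
Δα = |22.3 − 65.1|×10⁻⁶/K = 42.8×10⁻⁶/K.
ΔL_mismatch = Δα·L·ΔT = 42.8×10⁻⁶ × 396.0 mm × 60.6 K = 1030 µm.

1030 µm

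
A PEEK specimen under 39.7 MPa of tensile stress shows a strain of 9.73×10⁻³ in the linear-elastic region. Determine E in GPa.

E = σ/ε = 39.7 MPa / 9.73×10⁻³ = 4080 MPa = 4.08 GPa.

4.08 GPa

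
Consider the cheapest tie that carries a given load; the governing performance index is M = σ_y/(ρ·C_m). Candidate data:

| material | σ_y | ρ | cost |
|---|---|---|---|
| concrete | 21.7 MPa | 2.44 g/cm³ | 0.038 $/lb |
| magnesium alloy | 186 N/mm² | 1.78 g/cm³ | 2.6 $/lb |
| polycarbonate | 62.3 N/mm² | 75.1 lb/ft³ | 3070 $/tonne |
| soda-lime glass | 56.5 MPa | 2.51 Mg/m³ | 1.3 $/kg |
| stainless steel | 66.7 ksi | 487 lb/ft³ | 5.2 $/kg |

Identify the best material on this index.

Putting every candidate on a common basis:
  concrete: σ_y = 21.70 MPa, ρ = 2440 kg/m³, cost = 0.08377 $/kg
  magnesium alloy: σ_y = 186.0 MPa, ρ = 1780 kg/m³, cost = 5.732 $/kg
  polycarbonate: σ_y = 62.30 MPa, ρ = 1203 kg/m³, cost = 3.070 $/kg
  soda-lime glass: σ_y = 56.50 MPa, ρ = 2510 kg/m³, cost = 1.300 $/kg
  stainless steel: σ_y = 459.9 MPa, ρ = 7801 kg/m³, cost = 5.200 $/kg
  concrete: M = 106 kN·m per $
  magnesium alloy: M = 18.2 kN·m per $
  soda-lime glass: M = 17.3 kN·m per $
  polycarbonate: M = 16.9 kN·m per $
  stainless steel: M = 11.3 kN·m per $
Concrete ranks first.

concrete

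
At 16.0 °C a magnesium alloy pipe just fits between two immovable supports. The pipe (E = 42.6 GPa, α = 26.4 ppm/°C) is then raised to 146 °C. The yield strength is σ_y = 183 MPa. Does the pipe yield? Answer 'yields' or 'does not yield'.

does not yield

ΔT = 130.0 K. Constrained thermal stress σ = E·α·ΔT = 42.60×10³ MPa × 26.4×10⁻⁶ × 130.0 = 146 MPa (compressive).
Compare to σ_y = 183 MPa: σ < σ_y, so it does not yield.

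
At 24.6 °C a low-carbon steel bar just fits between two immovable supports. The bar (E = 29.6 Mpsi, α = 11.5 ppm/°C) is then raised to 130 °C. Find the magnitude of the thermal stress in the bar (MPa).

E = 29.6 Mpsi = 204.1 GPa.
ΔT = 105.4 K. Constrained thermal stress σ = E·α·ΔT = 204.1×10³ MPa × 11.5×10⁻⁶ × 105.4 = 247 MPa (compressive).

247 MPa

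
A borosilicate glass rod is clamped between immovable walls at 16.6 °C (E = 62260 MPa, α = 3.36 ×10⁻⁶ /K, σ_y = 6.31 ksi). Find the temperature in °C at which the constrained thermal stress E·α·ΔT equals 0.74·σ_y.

170 °C

E = 62260 MPa = 62.26 GPa.
σ_y = 6.31 ksi = 43.51 MPa.
E·α·ΔT = 32.19 MPa ⇒ ΔT = 32.19 / (62.26×10³ × 3.36×10⁻⁶) = 153.9 K.
T = 16.6 + 153.9 = 170.5 °C.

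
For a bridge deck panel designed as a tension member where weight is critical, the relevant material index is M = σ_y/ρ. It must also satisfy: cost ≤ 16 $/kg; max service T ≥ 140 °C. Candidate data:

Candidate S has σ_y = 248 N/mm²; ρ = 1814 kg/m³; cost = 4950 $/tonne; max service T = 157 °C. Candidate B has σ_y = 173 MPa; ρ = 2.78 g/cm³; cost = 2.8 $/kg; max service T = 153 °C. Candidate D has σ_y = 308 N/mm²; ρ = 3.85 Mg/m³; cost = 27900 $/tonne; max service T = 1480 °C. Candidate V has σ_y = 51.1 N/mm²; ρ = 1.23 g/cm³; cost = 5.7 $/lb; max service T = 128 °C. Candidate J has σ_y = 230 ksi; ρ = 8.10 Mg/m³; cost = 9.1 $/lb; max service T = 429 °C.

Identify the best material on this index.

Screen on constraints: cost ≤ 16 $/kg; max service T ≥ 140 °C. Survivors: candidate S, candidate B.
After converting to SI:
  candidate S: σ_y = 248.0 MPa, ρ = 1814 kg/m³
  candidate B: σ_y = 173.0 MPa, ρ = 2780 kg/m³
  candidate S: M = 137 kN·m/kg
  candidate B: M = 62.2 kN·m/kg
The maximum is for candidate S.

candidate S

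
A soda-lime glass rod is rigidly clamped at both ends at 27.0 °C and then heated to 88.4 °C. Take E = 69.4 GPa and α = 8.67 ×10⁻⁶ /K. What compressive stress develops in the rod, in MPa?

36.9 MPa

ΔT = 61.40 K. Constrained thermal stress σ = E·α·ΔT = 69.40×10³ MPa × 8.67×10⁻⁶ × 61.40 = 36.9 MPa (compressive).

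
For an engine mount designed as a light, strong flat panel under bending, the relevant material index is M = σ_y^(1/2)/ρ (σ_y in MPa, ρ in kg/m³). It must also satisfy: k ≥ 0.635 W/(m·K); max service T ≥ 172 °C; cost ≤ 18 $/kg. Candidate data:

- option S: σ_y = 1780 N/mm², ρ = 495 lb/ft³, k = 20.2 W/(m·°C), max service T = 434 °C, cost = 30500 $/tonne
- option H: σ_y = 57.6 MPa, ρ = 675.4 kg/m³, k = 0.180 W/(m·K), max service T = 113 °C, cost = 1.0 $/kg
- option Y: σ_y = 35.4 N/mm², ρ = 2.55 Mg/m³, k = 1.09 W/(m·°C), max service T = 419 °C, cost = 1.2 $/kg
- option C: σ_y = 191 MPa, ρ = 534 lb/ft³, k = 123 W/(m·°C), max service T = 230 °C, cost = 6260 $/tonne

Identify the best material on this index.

option Y

Screen on constraints: k ≥ 0.635 W/(m·K); max service T ≥ 172 °C; cost ≤ 18 $/kg. Survivors: option Y, option C.
Convert each candidate to consistent units, then evaluate M:
  option Y: σ_y = 35.40 MPa, ρ = 2550 kg/m³
  option C: σ_y = 191.0 MPa, ρ = 8554 kg/m³
  option Y: M = 2.33×10⁻³
  option C: M = 1.62×10⁻³
Option Y ranks first.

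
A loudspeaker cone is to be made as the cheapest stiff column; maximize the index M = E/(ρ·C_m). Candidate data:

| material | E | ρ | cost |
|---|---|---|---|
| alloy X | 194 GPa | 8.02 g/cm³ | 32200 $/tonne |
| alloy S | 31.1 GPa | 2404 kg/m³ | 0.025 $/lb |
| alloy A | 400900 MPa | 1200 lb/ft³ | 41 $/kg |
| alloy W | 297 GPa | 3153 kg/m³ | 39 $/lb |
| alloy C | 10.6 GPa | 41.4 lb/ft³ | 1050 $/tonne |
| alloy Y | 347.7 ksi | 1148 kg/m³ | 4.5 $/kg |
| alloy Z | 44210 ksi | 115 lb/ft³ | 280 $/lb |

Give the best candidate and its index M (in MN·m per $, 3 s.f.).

In SI units:
  alloy X: E = 194.0 GPa, ρ = 8020 kg/m³, cost = 32.20 $/kg
  alloy S: E = 31.10 GPa, ρ = 2404 kg/m³, cost = 0.05511 $/kg
  alloy A: E = 400.9 GPa, ρ = 19220 kg/m³, cost = 41.00 $/kg
  alloy W: E = 297.0 GPa, ρ = 3153 kg/m³, cost = 85.98 $/kg
  alloy C: E = 10.60 GPa, ρ = 663.2 kg/m³, cost = 1.050 $/kg
  alloy Y: E = 2.397 GPa, ρ = 1148 kg/m³, cost = 4.500 $/kg
  alloy Z: E = 304.8 GPa, ρ = 1842 kg/m³, cost = 617.3 $/kg
  alloy S: M = 235 MN·m per $
  alloy C: M = 15.2 MN·m per $
  alloy W: M = 1.10 MN·m per $
  alloy X: M = 0.751 MN·m per $
  alloy A: M = 0.509 MN·m per $
  alloy Y: M = 0.464 MN·m per $
  alloy Z: M = 0.268 MN·m per $
Alloy S ranks first.

alloy S, M = 235 MN·m per $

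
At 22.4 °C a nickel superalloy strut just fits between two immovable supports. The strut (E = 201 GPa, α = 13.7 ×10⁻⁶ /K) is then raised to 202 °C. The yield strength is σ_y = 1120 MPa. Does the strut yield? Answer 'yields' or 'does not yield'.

ΔT = 179.6 K. Constrained thermal stress σ = E·α·ΔT = 201.0×10³ MPa × 13.7×10⁻⁶ × 179.6 = 495 MPa (compressive).
Compare to σ_y = 1120 MPa: σ < σ_y, so it does not yield.

does not yield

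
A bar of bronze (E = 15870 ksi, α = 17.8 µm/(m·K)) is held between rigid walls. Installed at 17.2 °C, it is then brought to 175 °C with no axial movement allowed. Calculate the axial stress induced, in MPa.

E = 15870 ksi = 109.4 GPa.
ΔT = 157.8 K. Constrained thermal stress σ = E·α·ΔT = 109.4×10³ MPa × 17.8×10⁻⁶ × 157.8 = 307 MPa (compressive).

307 MPa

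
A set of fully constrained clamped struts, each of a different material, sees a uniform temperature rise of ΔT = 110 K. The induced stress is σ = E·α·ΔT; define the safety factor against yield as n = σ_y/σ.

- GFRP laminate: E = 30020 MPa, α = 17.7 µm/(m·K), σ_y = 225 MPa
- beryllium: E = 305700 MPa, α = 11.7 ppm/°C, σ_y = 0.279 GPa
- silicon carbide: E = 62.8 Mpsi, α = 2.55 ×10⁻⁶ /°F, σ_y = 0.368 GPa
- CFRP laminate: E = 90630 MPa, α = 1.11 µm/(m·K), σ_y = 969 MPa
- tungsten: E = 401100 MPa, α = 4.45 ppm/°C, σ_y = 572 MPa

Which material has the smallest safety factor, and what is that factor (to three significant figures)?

beryllium, n = 0.709

Converting E to GPa, α to ×10⁻⁶/K, σ_y to MPa, then σ and n for each:
  GFRP laminate: E = 30.02, α = 17.7, σ_y = 225.0 → σ = 58.4 MPa, n = 3.85
  beryllium: E = 305.7, α = 11.7, σ_y = 279.0 → σ = 393 MPa, n = 0.709
  silicon carbide: E = 433.0, α = 4.59, σ_y = 368.0 → σ = 219 MPa, n = 1.68
  CFRP laminate: E = 90.63, α = 1.11, σ_y = 969.0 → σ = 11.1 MPa, n = 87.6
  tungsten: E = 401.1, α = 4.45, σ_y = 572.0 → σ = 196 MPa, n = 2.91
Smallest n: beryllium with n = 0.709.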